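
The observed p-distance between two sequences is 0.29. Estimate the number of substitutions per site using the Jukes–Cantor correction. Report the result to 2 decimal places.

0.37

d = −(3/4) ln(1 − 4p/3) = −0.75 ln(1 − 0.386667) = −0.75 ln(0.613333)
  = −0.75 × (-0.488847) = 0.366635 substitutions/site.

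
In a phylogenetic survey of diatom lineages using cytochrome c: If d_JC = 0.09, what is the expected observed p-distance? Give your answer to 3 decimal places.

p = (3/4)(1 − e^(−4d/3)) = 0.75 × (1 − e^(-0.12)) = 0.75 × (1 − 0.886920) = 0.084810.

0.085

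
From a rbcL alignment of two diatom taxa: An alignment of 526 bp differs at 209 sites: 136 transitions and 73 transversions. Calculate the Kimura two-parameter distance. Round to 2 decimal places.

0.61

P = 136/526 ≈ 0.258555 and Q = 73/526 ≈ 0.138783.
Under the Kimura two-parameter model, d = −½ ln(1 − 2P − Q) − ¼ ln(1 − 2Q).
1 − 2P − Q = 0.344107, giving −½ ln(0.344107) = 0.533401.
1 − 2Q = 0.722434, giving −¼ ln(0.722434) = 0.081282.
d = 0.533401 + 0.081282 = 0.614683.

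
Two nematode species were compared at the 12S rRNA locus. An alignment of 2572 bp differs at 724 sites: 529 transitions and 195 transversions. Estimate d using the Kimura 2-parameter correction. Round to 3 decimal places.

P = 529/2572 ≈ 0.205677 and Q = 195/2572 ≈ 0.075816.
Under the Kimura two-parameter model, d = −½ ln(1 − 2P − Q) − ¼ ln(1 − 2Q).
1 − 2P − Q = 0.51283, giving −½ ln(0.51283) = 0.333905.
1 − 2Q = 0.848368, giving −¼ ln(0.848368) = 0.041110.
d = 0.333905 + 0.041110 = 0.375015.

0.375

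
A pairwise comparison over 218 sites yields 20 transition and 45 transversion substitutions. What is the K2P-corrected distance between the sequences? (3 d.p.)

P = 20/218 ≈ 0.091743 and Q = 45/218 ≈ 0.206422.
Under the Kimura two-parameter model, d = −½ ln(1 − 2P − Q) − ¼ ln(1 − 2Q).
1 − 2P − Q = 0.610092, giving −½ ln(0.610092) = 0.247073.
1 − 2Q = 0.587156, giving −¼ ln(0.587156) = 0.133116.
d = 0.247073 + 0.133116 = 0.380189.

0.380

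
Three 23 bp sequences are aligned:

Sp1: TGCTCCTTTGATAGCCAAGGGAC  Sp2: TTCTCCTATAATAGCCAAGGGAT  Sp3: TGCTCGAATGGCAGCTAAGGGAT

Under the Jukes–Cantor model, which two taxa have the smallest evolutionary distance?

Sp1–Sp2: 4/23 differ, p = 0.174, d = 0.198.
Sp1–Sp3: 7/23 differ, p = 0.304, d = 0.390.
Sp2–Sp3: 7/23 differ, p = 0.304, d = 0.390.
The smallest distance is between Sp1 and Sp2.

Sp1 and Sp2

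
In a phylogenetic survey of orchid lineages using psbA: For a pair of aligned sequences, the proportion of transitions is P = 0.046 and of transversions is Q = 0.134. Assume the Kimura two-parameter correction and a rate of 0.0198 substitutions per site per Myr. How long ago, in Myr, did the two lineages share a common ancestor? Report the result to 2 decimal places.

Under the Kimura two-parameter model, d = −½ ln(1 − 2P − Q) − ¼ ln(1 − 2Q).
1 − 2P − Q = 0.774, giving −½ ln(0.774) = 0.128092.
1 − 2Q = 0.732, giving −¼ ln(0.732) = 0.077994.
d = 0.128092 + 0.077994 = 0.206086.
Under a molecular clock d = 2μt, so t = d/(2μ) = 0.206086 / (2 × 0.0198) = 5.20 Myr.

5.20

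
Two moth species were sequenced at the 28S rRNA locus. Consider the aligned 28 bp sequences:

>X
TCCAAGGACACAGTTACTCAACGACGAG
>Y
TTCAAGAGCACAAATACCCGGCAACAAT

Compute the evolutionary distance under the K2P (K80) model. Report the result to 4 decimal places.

0.6649

Of 28 sites, 9 differences are transitions and 2 are transversions, so P = 9/28 ≈ 0.321429 and Q = 2/28 ≈ 0.071429.
Under the Kimura two-parameter model, d = −½ ln(1 − 2P − Q) − ¼ ln(1 − 2Q).
1 − 2P − Q = 0.285713, giving −½ ln(0.285713) = 0.626384.
1 − 2Q = 0.857142, giving −¼ ln(0.857142) = 0.038538.
d = 0.626384 + 0.038538 = 0.664922.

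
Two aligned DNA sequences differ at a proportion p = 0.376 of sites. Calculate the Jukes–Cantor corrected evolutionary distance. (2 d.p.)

d = −(3/4) ln(1 − 4p/3) = −0.75 ln(1 − 0.501333) = −0.75 ln(0.498667)
  = −0.75 × (-0.695817) = 0.521863 substitutions/site.

0.52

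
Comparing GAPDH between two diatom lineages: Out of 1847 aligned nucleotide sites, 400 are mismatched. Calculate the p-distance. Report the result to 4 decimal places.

0.2166

p = 400/1847 = 0.216567… ≈ 0.2166 (to 4 d.p.).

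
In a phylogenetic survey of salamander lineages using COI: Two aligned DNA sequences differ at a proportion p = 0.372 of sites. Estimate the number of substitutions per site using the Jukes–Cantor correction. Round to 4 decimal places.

0.5139

d = −(3/4) ln(1 − 4p/3) = −0.75 ln(1 − 0.496) = −0.75 ln(0.504)
  = −0.75 × (-0.685179) = 0.513884 substitutions/site.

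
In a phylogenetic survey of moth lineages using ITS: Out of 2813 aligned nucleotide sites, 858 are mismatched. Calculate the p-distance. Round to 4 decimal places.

0.3050

p = 858/2813 = 0.305012… ≈ 0.3050 (to 4 d.p.).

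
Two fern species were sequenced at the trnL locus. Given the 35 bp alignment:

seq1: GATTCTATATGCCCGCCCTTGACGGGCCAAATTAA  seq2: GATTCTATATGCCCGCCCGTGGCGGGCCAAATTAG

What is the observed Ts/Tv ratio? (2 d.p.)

Transitions are A↔G and C↔T; transversions are all other mismatches.
Transitions: 2. Transversions: 1.
R = 2/1 = 2.00.

2.00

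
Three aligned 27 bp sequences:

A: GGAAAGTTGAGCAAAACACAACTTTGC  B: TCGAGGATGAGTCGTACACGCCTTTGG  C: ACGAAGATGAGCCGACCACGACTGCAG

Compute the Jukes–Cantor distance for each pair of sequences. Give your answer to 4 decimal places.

A–B: 12/27 sites differ → p ≈ 0.444444, d = −0.75 ln(1 − 0.592592) = 0.673455 ≈ 0.6735.
A–C: 12/27 sites differ → p ≈ 0.444444, d = −0.75 ln(1 − 0.592592) = 0.673455 ≈ 0.6735.
B–C: 9/27 sites differ → p ≈ 0.333333, d = −0.75 ln(1 − 0.444444) = 0.440839 ≈ 0.4408.

d(A,B) = 0.6735, d(A,C) = 0.6735, d(B,C) = 0.4408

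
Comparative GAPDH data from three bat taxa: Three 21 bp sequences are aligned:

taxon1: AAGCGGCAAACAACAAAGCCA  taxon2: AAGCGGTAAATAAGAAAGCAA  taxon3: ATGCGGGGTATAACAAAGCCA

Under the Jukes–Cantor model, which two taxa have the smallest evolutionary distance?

taxon1 and taxon2

taxon1–taxon2: 4/21 differ, p = 0.190, d = 0.220.
taxon1–taxon3: 5/21 differ, p = 0.238, d = 0.286.
taxon2–taxon3: 6/21 differ, p = 0.286, d = 0.360.
The smallest distance is between taxon1 and taxon2.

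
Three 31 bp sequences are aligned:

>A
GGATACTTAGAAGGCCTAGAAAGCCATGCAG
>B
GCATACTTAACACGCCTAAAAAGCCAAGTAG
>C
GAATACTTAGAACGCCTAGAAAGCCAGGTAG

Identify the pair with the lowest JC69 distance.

A–B: 7/31 differ, p = 0.226, d = 0.269.
A–C: 4/31 differ, p = 0.129, d = 0.142.
B–C: 5/31 differ, p = 0.161, d = 0.182.
The smallest distance is between A and C.

A and C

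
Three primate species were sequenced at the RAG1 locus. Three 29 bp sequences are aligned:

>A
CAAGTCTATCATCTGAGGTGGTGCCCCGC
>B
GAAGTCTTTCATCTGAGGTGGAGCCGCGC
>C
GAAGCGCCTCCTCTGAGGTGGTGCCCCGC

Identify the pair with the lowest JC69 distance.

A and B

A–B: 4/29 differ, p = 0.138, d = 0.152.
A–C: 6/29 differ, p = 0.207, d = 0.242.
B–C: 7/29 differ, p = 0.241, d = 0.291.
The smallest distance is between A and B.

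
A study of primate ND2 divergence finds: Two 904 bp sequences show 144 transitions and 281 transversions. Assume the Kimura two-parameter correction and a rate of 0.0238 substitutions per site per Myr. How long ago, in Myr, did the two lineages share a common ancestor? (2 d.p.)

15.53

P = 144/904 ≈ 0.159292 and Q = 281/904 ≈ 0.310841.
Under the Kimura two-parameter model, d = −½ ln(1 − 2P − Q) − ¼ ln(1 − 2Q).
1 − 2P − Q = 0.370575, giving −½ ln(0.370575) = 0.496350.
1 − 2Q = 0.378318, giving −¼ ln(0.378318) = 0.243005.
d = 0.496350 + 0.243005 = 0.739355.
Under a molecular clock d = 2μt, so t = d/(2μ) = 0.739355 / (2 × 0.0238) = 15.53 Myr.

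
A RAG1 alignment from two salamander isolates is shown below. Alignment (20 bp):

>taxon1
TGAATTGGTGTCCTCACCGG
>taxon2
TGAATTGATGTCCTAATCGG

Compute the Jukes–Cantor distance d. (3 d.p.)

The sequences differ at 3 of 20 sites (8, 15, 17), so p = 3/20 = 0.15.
d = −(3/4) ln(1 − 4p/3) = −0.75 ln(1 − 0.2) = −0.75 ln(0.8)
  = −0.75 × (-0.223144) = 0.167358 substitutions/site.

0.167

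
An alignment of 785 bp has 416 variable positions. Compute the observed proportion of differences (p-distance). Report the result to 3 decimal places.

0.530

p = 416/785 = 0.529936… ≈ 0.530 (to 3 d.p.).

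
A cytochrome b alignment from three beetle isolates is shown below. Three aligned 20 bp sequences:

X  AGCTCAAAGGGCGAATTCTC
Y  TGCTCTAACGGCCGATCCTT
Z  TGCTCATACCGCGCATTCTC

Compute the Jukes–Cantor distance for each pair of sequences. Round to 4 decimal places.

d(X,Y) = 0.4715, d(X,Z) = 0.3041, d(Y,Z) = 0.4715

X–Y: 7/20 sites differ → p = 0.35, d = −0.75 ln(1 − 0.466667) = 0.471457 ≈ 0.4715.
X–Z: 5/20 sites differ → p = 0.25, d = −0.75 ln(1 − 0.333333) = 0.304098 ≈ 0.3041.
Y–Z: 7/20 sites differ → p = 0.35, d = −0.75 ln(1 − 0.466667) = 0.471457 ≈ 0.4715.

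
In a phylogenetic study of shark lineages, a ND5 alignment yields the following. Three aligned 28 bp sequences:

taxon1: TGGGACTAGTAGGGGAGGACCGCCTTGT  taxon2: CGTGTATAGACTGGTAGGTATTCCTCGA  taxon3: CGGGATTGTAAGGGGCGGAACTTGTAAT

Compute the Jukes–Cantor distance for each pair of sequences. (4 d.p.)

taxon1–taxon2: 14/28 sites differ → p = 0.5, d = −0.75 ln(1 − 0.666667) = 0.823960 ≈ 0.8240.
taxon1–taxon3: 12/28 sites differ → p ≈ 0.428571, d = −0.75 ln(1 − 0.571428) = 0.635472 ≈ 0.6355.
taxon2–taxon3: 16/28 sites differ → p ≈ 0.571429, d = −0.75 ln(1 − 0.761905) = 1.076314 ≈ 1.0763.

d(taxon1,taxon2) = 0.8240, d(taxon1,taxon3) = 0.6355, d(taxon2,taxon3) = 1.0763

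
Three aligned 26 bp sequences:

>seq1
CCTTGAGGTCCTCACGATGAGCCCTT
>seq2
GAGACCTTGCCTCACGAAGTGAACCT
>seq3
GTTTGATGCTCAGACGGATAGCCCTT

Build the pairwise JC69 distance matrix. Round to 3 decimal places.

seq1–seq2: 14/26 sites differ → p ≈ 0.538462, d = −0.75 ln(1 − 0.717949) = 0.949251 ≈ 0.949.
seq1–seq3: 10/26 sites differ → p ≈ 0.384615, d = −0.75 ln(1 − 0.51282) = 0.539341 ≈ 0.539.
seq2–seq3: 16/26 sites differ → p ≈ 0.615385, d = −0.75 ln(1 − 0.820513) = 1.288239 ≈ 1.288.

d(seq1,seq2) = 0.949, d(seq1,seq3) = 0.539, d(seq2,seq3) = 1.288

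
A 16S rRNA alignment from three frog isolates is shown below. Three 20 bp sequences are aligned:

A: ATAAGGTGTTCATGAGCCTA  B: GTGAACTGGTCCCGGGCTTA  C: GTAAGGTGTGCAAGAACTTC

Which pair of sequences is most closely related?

A and C

A–B: 9/20 differ, p = 0.450, d = 0.687.
A–C: 6/20 differ, p = 0.300, d = 0.383.
B–C: 10/20 differ, p = 0.500, d = 0.824.
The smallest distance is between A and C.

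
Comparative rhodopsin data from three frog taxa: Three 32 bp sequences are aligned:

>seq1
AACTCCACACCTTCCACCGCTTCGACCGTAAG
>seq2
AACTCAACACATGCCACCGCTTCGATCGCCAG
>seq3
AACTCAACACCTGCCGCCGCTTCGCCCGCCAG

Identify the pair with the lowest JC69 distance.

seq2 and seq3

seq1–seq2: 6/32 differ, p = 0.188, d = 0.216.
seq1–seq3: 6/32 differ, p = 0.188, d = 0.216.
seq2–seq3: 4/32 differ, p = 0.125, d = 0.137.
The smallest distance is between seq2 and seq3.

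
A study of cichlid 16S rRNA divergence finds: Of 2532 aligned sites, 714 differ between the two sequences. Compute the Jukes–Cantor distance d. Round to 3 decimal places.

0.354

p = 714/2532 ≈ 0.281991.
d = −(3/4) ln(1 − 4p/3) = −0.75 ln(1 − 0.375988) = −0.75 ln(0.624012)
  = −0.75 × (-0.471586) = 0.353690 substitutions/site.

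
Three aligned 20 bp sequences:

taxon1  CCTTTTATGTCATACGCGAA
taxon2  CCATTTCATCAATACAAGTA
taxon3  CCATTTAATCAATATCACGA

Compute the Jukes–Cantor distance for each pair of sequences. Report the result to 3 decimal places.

d(taxon1,taxon2) = 0.687, d(taxon1,taxon3) = 0.824, d(taxon2,taxon3) = 0.304

taxon1–taxon2: 9/20 sites differ → p = 0.45, d = −0.75 ln(1 − 0.6) = 0.687218 ≈ 0.687.
taxon1–taxon3: 10/20 sites differ → p = 0.5, d = −0.75 ln(1 − 0.666667) = 0.823960 ≈ 0.824.
taxon2–taxon3: 5/20 sites differ → p = 0.25, d = −0.75 ln(1 − 0.333333) = 0.304098 ≈ 0.304.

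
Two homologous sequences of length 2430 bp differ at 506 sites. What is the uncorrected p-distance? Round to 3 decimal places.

p = 506/2430 = 0.208230… ≈ 0.208 (to 3 d.p.).

0.208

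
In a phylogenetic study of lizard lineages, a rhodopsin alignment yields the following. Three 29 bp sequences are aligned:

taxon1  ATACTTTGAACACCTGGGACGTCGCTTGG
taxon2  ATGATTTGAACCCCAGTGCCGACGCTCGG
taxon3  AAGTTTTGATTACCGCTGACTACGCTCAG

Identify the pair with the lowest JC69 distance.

taxon1–taxon2: 8/29 differ, p = 0.276, d = 0.344.
taxon1–taxon3: 12/29 differ, p = 0.414, d = 0.602.
taxon2–taxon3: 10/29 differ, p = 0.345, d = 0.462.
The smallest distance is between taxon1 and taxon2.

taxon1 and taxon2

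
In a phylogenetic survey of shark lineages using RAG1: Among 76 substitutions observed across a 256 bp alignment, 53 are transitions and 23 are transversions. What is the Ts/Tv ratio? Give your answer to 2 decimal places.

R = 53/23 = 2.304347… ≈ 2.30 (to 2 d.p.).

2.30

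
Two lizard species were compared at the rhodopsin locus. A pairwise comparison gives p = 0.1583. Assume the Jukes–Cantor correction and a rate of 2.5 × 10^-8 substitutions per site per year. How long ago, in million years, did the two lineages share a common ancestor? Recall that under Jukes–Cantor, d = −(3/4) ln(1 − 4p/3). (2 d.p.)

d = −(3/4) ln(1 − 4p/3) = −0.75 ln(1 − 0.211067) = −0.75 ln(0.788933)
  = −0.75 × (-0.237074) = 0.177806 substitutions/site.
Under a molecular clock d = 2μt, so t = d/(2μ) = 0.177806 / (2 × 2.5 × 10^-8) = 3.56 million years.

3.56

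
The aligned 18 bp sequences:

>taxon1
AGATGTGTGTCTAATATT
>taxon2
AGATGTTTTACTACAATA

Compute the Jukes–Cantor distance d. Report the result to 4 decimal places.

0.4408

The sequences differ at 6 of 18 sites (7, 9, 10, 14, 15, 18), so p = 6/18 ≈ 0.333333.
d = −(3/4) ln(1 − 4p/3) = −0.75 ln(1 − 0.444444) = −0.75 ln(0.555556)
  = −0.75 × (-0.587786) = 0.440840 substitutions/site.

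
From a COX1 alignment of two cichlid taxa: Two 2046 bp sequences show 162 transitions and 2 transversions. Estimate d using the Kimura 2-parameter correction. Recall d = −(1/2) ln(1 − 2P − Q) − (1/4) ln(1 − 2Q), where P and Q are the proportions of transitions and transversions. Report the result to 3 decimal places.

0.087

P = 162/2046 ≈ 0.079179 and Q = 2/2046 ≈ 0.000978.
Under the Kimura two-parameter model, d = −½ ln(1 − 2P − Q) − ¼ ln(1 − 2Q).
1 − 2P − Q = 0.840664, giving −½ ln(0.840664) = 0.086782.
1 − 2Q = 0.998044, giving −¼ ln(0.998044) = 0.000489.
d = 0.086782 + 0.000489 = 0.087271.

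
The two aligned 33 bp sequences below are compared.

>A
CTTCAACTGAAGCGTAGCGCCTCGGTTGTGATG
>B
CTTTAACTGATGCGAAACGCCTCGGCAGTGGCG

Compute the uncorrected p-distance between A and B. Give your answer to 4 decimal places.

The sequences differ at 8 of 33 positions (sites 4, 11, 15, 17, 26, 27, 31, 32).
p = 8/33 = 0.242424… ≈ 0.2424 (to 4 d.p.).

0.2424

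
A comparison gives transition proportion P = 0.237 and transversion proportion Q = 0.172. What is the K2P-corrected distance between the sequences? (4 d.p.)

0.6246

Under the Kimura two-parameter model, d = −½ ln(1 − 2P − Q) − ¼ ln(1 − 2Q).
1 − 2P − Q = 0.354, giving −½ ln(0.354) = 0.519229.
1 − 2Q = 0.656, giving −¼ ln(0.656) = 0.105399.
d = 0.519229 + 0.105399 = 0.624628.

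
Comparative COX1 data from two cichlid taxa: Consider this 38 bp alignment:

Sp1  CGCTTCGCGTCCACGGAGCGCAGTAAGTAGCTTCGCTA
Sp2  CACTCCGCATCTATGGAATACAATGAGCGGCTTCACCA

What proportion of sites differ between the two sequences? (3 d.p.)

The sequences differ at 14 of 38 positions.
p = 14/38 = 0.368421… ≈ 0.368 (to 3 d.p.).

0.368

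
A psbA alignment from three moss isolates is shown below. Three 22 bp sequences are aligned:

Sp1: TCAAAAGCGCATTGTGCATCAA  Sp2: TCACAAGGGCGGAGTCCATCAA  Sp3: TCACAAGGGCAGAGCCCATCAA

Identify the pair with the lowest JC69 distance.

Sp1–Sp2: 6/22 differ, p = 0.273, d = 0.339.
Sp1–Sp3: 6/22 differ, p = 0.273, d = 0.339.
Sp2–Sp3: 2/22 differ, p = 0.091, d = 0.097.
The smallest distance is between Sp2 and Sp3.

Sp2 and Sp3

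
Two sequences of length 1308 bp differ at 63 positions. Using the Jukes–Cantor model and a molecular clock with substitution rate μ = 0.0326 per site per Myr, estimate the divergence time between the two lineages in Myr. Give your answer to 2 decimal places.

p = 63/1308 ≈ 0.048165.
d = −(3/4) ln(1 − 4p/3) = −0.75 ln(1 − 0.06422) = −0.75 ln(0.93578)
  = −0.75 × (-0.066375) = 0.049781 substitutions/site.
Under a molecular clock d = 2μt, so t = d/(2μ) = 0.049781 / (2 × 0.0326) = 0.76 Myr.

0.76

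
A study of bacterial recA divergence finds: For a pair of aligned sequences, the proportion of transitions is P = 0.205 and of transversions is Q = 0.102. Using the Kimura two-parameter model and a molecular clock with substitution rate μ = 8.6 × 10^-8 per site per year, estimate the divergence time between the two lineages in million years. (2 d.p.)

Under the Kimura two-parameter model, d = −½ ln(1 − 2P − Q) − ¼ ln(1 − 2Q).
1 − 2P − Q = 0.488, giving −½ ln(0.488) = 0.358720.
1 − 2Q = 0.796, giving −¼ ln(0.796) = 0.057039.
d = 0.358720 + 0.057039 = 0.415759.
Under a molecular clock d = 2μt, so t = d/(2μ) = 0.415759 / (2 × 8.6 × 10^-8) = 2.42 million years.

2.42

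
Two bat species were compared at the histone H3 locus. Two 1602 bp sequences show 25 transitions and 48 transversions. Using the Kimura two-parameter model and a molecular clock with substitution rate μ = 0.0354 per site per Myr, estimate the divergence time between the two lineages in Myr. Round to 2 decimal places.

P = 25/1602 ≈ 0.015605 and Q = 48/1602 ≈ 0.029963.
Under the Kimura two-parameter model, d = −½ ln(1 − 2P − Q) − ¼ ln(1 − 2Q).
1 − 2P − Q = 0.938827, giving −½ ln(0.938827) = 0.031562.
1 − 2Q = 0.940074, giving −¼ ln(0.940074) = 0.015449.
d = 0.031562 + 0.015449 = 0.047011.
Under a molecular clock d = 2μt, so t = d/(2μ) = 0.047011 / (2 × 0.0354) = 0.66 Myr.

0.66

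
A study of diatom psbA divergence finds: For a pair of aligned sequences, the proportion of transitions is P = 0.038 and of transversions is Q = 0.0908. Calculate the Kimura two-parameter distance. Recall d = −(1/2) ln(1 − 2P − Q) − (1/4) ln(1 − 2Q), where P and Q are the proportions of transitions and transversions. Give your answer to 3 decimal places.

0.141

Under the Kimura two-parameter model, d = −½ ln(1 − 2P − Q) − ¼ ln(1 − 2Q).
1 − 2P − Q = 0.8332, giving −½ ln(0.8332) = 0.091241.
1 − 2Q = 0.8184, giving −¼ ln(0.8184) = 0.050101.
d = 0.091241 + 0.050101 = 0.141342.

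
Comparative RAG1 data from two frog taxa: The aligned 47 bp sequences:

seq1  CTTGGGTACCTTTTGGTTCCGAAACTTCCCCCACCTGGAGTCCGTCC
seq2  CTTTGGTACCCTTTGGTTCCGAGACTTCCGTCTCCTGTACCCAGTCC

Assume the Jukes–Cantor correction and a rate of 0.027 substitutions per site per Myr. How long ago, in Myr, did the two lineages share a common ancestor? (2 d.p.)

The sequences differ at 10 of 47 sites (4, 11, 23, 30, 31, 33, 38, 40, 41, 43), so p = 10/47 ≈ 0.212766.
d = −(3/4) ln(1 − 4p/3) = −0.75 ln(1 − 0.283688) = −0.75 ln(0.716312)
  = −0.75 × (-0.333639) = 0.250229 substitutions/site.
Under a molecular clock d = 2μt, so t = d/(2μ) = 0.250229 / (2 × 0.027) = 4.63 Myr.

4.63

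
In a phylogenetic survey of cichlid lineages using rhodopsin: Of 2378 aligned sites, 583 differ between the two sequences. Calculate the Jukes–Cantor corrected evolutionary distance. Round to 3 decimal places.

0.297

p = 583/2378 ≈ 0.245164.
d = −(3/4) ln(1 − 4p/3) = −0.75 ln(1 − 0.326885) = −0.75 ln(0.673115)
  = −0.75 × (-0.395839) = 0.296879 substitutions/site.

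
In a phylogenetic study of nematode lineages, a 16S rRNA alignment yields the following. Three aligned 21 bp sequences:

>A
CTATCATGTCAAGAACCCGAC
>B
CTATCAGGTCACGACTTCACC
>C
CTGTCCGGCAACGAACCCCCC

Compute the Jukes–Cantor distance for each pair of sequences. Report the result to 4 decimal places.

d(A,B) = 0.4408, d(A,C) = 0.5319, d(B,C) = 0.5319

A–B: 7/21 sites differ → p ≈ 0.333333, d = −0.75 ln(1 − 0.444444) = 0.440839 ≈ 0.4408.
A–C: 8/21 sites differ → p ≈ 0.380952, d = −0.75 ln(1 − 0.507936) = 0.531860 ≈ 0.5319.
B–C: 8/21 sites differ → p ≈ 0.380952, d = −0.75 ln(1 − 0.507936) = 0.531860 ≈ 0.5319.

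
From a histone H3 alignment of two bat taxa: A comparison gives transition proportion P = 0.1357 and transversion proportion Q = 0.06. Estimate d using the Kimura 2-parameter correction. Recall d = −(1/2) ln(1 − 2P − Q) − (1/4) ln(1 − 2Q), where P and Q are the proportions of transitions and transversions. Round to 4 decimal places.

Under the Kimura two-parameter model, d = −½ ln(1 − 2P − Q) − ¼ ln(1 − 2Q).
1 − 2P − Q = 0.6686, giving −½ ln(0.6686) = 0.201285.
1 − 2Q = 0.88, giving −¼ ln(0.88) = 0.031958.
d = 0.201285 + 0.031958 = 0.233243.

0.2332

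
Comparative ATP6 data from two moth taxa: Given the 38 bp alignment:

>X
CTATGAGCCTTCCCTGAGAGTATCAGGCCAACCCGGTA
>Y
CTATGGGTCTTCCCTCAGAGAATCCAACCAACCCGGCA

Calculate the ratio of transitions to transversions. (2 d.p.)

Transitions are A↔G and C↔T; transversions are all other mismatches.
Transitions: 5. Transversions: 3.
R = 5/3 = 1.666666… ≈ 1.67 (to 2 d.p.).

1.67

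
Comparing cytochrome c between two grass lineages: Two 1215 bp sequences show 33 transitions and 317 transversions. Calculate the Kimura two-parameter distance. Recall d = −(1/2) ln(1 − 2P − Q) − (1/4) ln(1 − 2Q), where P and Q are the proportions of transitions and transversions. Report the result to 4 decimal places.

P = 33/1215 ≈ 0.02716 and Q = 317/1215 ≈ 0.260905.
Under the Kimura two-parameter model, d = −½ ln(1 − 2P − Q) − ¼ ln(1 − 2Q).
1 − 2P − Q = 0.684775, giving −½ ln(0.684775) = 0.189332.
1 − 2Q = 0.47819, giving −¼ ln(0.47819) = 0.184437.
d = 0.189332 + 0.184437 = 0.373769.

0.3738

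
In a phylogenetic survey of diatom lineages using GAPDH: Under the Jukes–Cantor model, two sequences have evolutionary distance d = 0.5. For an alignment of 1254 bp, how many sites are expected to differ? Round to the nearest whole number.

458

Invert JC69: p = (3/4)(1 − e^(−4d/3)) = 0.75 × (1 − e^(-0.666667)) = 0.75 × (1 − 0.513417) = 0.364937.
Expected differing sites = pL ≈ 0.364937 × 1254 = 457.630998 ≈ 458.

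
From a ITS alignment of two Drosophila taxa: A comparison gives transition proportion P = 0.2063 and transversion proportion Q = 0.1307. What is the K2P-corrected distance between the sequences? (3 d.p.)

0.468

Under the Kimura two-parameter model, d = −½ ln(1 − 2P − Q) − ¼ ln(1 − 2Q).
1 − 2P − Q = 0.4567, giving −½ ln(0.4567) = 0.391864.
1 − 2Q = 0.7386, giving −¼ ln(0.7386) = 0.075750.
d = 0.391864 + 0.075750 = 0.467614.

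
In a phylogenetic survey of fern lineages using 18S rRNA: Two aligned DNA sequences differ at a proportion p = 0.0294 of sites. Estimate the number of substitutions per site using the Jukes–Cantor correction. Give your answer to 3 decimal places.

d = −(3/4) ln(1 − 4p/3) = −0.75 ln(1 − 0.0392) = −0.75 ln(0.9608)
  = −0.75 × (-0.039989) = 0.029992 substitutions/site.

0.030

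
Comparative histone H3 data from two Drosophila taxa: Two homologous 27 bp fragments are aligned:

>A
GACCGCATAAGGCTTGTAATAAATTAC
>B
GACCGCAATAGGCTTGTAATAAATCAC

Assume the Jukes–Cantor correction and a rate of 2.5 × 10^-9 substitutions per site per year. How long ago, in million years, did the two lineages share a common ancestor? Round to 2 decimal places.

24.05

The sequences differ at 3 of 27 sites (8, 9, 25), so p = 3/27 ≈ 0.111111.
d = −(3/4) ln(1 − 4p/3) = −0.75 ln(1 − 0.148148) = −0.75 ln(0.851852)
  = −0.75 × (-0.160342) = 0.120257 substitutions/site.
Under a molecular clock d = 2μt, so t = d/(2μ) = 0.120257 / (2 × 2.5 × 10^-9) = 24.05 million years.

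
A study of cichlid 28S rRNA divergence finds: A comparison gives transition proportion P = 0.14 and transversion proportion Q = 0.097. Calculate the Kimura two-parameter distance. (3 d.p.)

0.291

Under the Kimura two-parameter model, d = −½ ln(1 − 2P − Q) − ¼ ln(1 − 2Q).
1 − 2P − Q = 0.623, giving −½ ln(0.623) = 0.236604.
1 − 2Q = 0.806, giving −¼ ln(0.806) = 0.053918.
d = 0.236604 + 0.053918 = 0.290522.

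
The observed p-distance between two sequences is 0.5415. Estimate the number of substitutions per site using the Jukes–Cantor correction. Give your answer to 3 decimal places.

0.960

d = −(3/4) ln(1 − 4p/3) = −0.75 ln(1 − 0.722) = −0.75 ln(0.278)
  = −0.75 × (-1.280134) = 0.960101 substitutions/site.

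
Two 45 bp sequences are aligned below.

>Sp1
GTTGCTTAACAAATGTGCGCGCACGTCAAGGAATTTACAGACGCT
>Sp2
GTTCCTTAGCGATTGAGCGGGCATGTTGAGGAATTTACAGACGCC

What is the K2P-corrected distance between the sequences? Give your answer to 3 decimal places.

Of 45 sites, 6 differences are transitions and 4 are transversions, so P = 6/45 ≈ 0.133333 and Q = 4/45 ≈ 0.088889.
Under the Kimura two-parameter model, d = −½ ln(1 − 2P − Q) − ¼ ln(1 − 2Q).
1 − 2P − Q = 0.644445, giving −½ ln(0.644445) = 0.219683.
1 − 2Q = 0.822222, giving −¼ ln(0.822222) = 0.048936.
d = 0.219683 + 0.048936 = 0.268619.

0.269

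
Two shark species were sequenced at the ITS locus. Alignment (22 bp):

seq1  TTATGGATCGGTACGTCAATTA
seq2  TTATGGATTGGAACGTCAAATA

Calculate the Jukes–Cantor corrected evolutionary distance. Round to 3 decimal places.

0.151

The sequences differ at 3 of 22 sites (9, 12, 20), so p = 3/22 ≈ 0.136364.
d = −(3/4) ln(1 − 4p/3) = −0.75 ln(1 − 0.181819) = −0.75 ln(0.818181)
  = −0.75 × (-0.200672) = 0.150504 substitutions/site.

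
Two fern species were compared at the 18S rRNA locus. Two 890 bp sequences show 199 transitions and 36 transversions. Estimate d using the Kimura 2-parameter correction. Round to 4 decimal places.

P = 199/890 ≈ 0.223596 and Q = 36/890 ≈ 0.040449.
Under the Kimura two-parameter model, d = −½ ln(1 − 2P − Q) − ¼ ln(1 − 2Q).
1 − 2P − Q = 0.512359, giving −½ ln(0.512359) = 0.334365.
1 − 2Q = 0.919102, giving −¼ ln(0.919102) = 0.021090.
d = 0.334365 + 0.021090 = 0.355455.

0.3555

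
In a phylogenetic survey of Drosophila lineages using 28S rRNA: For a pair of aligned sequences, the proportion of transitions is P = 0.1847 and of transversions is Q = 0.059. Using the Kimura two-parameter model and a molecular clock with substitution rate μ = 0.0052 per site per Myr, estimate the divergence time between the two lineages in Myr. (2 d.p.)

29.91

Under the Kimura two-parameter model, d = −½ ln(1 − 2P − Q) − ¼ ln(1 − 2Q).
1 − 2P − Q = 0.5716, giving −½ ln(0.5716) = 0.279658.
1 − 2Q = 0.882, giving −¼ ln(0.882) = 0.031391.
d = 0.279658 + 0.031391 = 0.311049.
Under a molecular clock d = 2μt, so t = d/(2μ) = 0.311049 / (2 × 0.0052) = 29.91 Myr.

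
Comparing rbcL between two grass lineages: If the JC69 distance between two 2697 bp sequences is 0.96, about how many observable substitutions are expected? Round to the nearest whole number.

Invert JC69: p = (3/4)(1 − e^(−4d/3)) = 0.75 × (1 − e^(-1.28)) = 0.75 × (1 − 0.278037) = 0.541472.
Expected differing sites = pL ≈ 0.541472 × 2697 = 1460.349984 ≈ 1460.

1460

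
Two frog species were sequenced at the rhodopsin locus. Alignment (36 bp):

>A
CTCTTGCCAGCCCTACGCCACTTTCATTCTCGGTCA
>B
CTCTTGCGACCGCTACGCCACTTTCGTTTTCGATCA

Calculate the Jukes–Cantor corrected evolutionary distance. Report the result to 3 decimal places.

The sequences differ at 6 of 36 sites (8, 10, 12, 26, 29, 33), so p = 6/36 ≈ 0.166667.
d = −(3/4) ln(1 − 4p/3) = −0.75 ln(1 − 0.222223) = −0.75 ln(0.777777)
  = −0.75 × (-0.251315) = 0.188486 substitutions/site.

0.188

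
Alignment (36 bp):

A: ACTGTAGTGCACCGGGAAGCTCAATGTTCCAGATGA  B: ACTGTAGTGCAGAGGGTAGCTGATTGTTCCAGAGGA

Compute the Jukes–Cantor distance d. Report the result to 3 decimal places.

The sequences differ at 6 of 36 sites (12, 13, 17, 22, 24, 34), so p = 6/36 ≈ 0.166667.
d = −(3/4) ln(1 − 4p/3) = −0.75 ln(1 − 0.222223) = −0.75 ln(0.777777)
  = −0.75 × (-0.251315) = 0.188486 substitutions/site.

0.188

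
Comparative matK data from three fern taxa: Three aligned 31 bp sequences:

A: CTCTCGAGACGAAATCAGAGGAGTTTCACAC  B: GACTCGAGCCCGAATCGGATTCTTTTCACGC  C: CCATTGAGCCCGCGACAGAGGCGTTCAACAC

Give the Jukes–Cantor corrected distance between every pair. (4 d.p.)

d(A,B) = 0.4806, d(A,C) = 0.5445, d(B,C) = 0.6913

A–B: 11/31 sites differ → p ≈ 0.354839, d = −0.75 ln(1 − 0.473119) = 0.480585 ≈ 0.4806.
A–C: 12/31 sites differ → p ≈ 0.387097, d = −0.75 ln(1 − 0.516129) = 0.544453 ≈ 0.5445.
B–C: 14/31 sites differ → p ≈ 0.451613, d = −0.75 ln(1 − 0.602151) = 0.691262 ≈ 0.6913.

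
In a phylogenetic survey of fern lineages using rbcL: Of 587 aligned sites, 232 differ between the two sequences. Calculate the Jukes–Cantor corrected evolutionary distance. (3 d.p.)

p = 232/587 ≈ 0.39523.
d = −(3/4) ln(1 − 4p/3) = −0.75 ln(1 − 0.526973) = −0.75 ln(0.473027)
  = −0.75 × (-0.748603) = 0.561452 substitutions/site.

0.561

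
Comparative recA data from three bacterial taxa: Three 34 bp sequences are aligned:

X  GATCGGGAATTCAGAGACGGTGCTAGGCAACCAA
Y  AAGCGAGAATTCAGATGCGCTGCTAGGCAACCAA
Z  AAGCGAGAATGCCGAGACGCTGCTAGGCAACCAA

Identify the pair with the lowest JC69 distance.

Y and Z

X–Y: 6/34 differ, p = 0.176, d = 0.201.
X–Z: 6/34 differ, p = 0.176, d = 0.201.
Y–Z: 4/34 differ, p = 0.118, d = 0.128.
The smallest distance is between Y and Z.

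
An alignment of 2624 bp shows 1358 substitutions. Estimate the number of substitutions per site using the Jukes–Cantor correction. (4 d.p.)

0.8785

p = 1358/2624 ≈ 0.51753.
d = −(3/4) ln(1 − 4p/3) = −0.75 ln(1 − 0.69004) = −0.75 ln(0.30996)
  = −0.75 × (-1.171312) = 0.878484 substitutions/site.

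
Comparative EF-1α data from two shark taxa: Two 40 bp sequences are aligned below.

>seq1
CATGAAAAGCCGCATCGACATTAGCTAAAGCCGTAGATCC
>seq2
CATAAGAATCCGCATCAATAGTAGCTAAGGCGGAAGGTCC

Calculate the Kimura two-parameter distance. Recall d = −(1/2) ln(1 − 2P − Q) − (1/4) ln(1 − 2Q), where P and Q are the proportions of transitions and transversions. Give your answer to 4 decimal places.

0.3112

Of 40 sites, 6 differences are transitions and 4 are transversions, so P = 6/40 = 0.15 and Q = 4/40 = 0.1.
Under the Kimura two-parameter model, d = −½ ln(1 − 2P − Q) − ¼ ln(1 − 2Q).
1 − 2P − Q = 0.6, giving −½ ln(0.6) = 0.255413.
1 − 2Q = 0.8, giving −¼ ln(0.8) = 0.055786.
d = 0.255413 + 0.055786 = 0.311199.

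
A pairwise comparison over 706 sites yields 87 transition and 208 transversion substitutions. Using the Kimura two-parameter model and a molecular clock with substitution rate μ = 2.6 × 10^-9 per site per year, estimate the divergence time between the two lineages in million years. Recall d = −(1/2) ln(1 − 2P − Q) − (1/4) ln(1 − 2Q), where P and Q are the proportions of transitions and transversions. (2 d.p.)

P = 87/706 ≈ 0.123229 and Q = 208/706 ≈ 0.294618.
Under the Kimura two-parameter model, d = −½ ln(1 − 2P − Q) − ¼ ln(1 − 2Q).
1 − 2P − Q = 0.458924, giving −½ ln(0.458924) = 0.389435.
1 − 2Q = 0.410764, giving −¼ ln(0.410764) = 0.222434.
d = 0.389435 + 0.222434 = 0.611869.
Under a molecular clock d = 2μt, so t = d/(2μ) = 0.611869 / (2 × 2.6 × 10^-9) = 117.67 million years.

117.67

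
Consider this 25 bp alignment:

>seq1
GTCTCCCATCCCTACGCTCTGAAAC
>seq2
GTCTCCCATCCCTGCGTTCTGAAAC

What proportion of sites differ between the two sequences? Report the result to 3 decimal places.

0.080

The sequences differ at 2 of 25 positions (sites 14, 17).
p = 2/25 = 0.080.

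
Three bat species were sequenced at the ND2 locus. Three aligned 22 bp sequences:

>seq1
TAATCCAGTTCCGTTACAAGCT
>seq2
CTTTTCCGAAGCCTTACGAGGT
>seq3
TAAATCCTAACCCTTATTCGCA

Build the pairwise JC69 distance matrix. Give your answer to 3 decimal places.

d(seq1,seq2) = 0.824, d(seq1,seq3) = 0.824, d(seq2,seq3) = 0.824

seq1–seq2: 11/22 sites differ → p = 0.5, d = −0.75 ln(1 − 0.666667) = 0.823960 ≈ 0.824.
seq1–seq3: 11/22 sites differ → p = 0.5, d = −0.75 ln(1 − 0.666667) = 0.823960 ≈ 0.824.
seq2–seq3: 11/22 sites differ → p = 0.5, d = −0.75 ln(1 − 0.666667) = 0.823960 ≈ 0.824.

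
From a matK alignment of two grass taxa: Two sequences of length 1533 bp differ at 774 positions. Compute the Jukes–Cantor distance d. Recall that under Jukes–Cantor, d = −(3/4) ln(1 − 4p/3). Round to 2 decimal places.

p = 774/1533 ≈ 0.504892.
d = −(3/4) ln(1 − 4p/3) = −0.75 ln(1 − 0.673189) = −0.75 ln(0.326811)
  = −0.75 × (-1.118373) = 0.838780 substitutions/site.

0.84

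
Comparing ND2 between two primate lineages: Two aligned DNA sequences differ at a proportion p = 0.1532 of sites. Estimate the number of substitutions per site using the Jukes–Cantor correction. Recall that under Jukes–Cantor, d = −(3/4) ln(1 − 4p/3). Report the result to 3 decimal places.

d = −(3/4) ln(1 − 4p/3) = −0.75 ln(1 − 0.204267) = −0.75 ln(0.795733)
  = −0.75 × (-0.228492) = 0.171369 substitutions/site.

0.171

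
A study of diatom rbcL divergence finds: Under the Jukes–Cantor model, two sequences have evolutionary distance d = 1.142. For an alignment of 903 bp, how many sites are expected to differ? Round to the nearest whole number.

530

Invert JC69: p = (3/4)(1 − e^(−4d/3)) = 0.75 × (1 − e^(-1.522667)) = 0.75 × (1 − 0.218129) = 0.586403.
Expected differing sites = pL ≈ 0.586403 × 903 = 529.521909 ≈ 530.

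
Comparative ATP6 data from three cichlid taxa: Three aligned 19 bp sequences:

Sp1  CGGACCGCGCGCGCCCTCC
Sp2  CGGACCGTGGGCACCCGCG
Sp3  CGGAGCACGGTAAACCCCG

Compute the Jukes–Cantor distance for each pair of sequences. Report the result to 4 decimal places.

d(Sp1,Sp2) = 0.3241, d(Sp1,Sp3) = 0.7489, d(Sp2,Sp3) = 0.5068

Sp1–Sp2: 5/19 sites differ → p ≈ 0.263158, d = −0.75 ln(1 − 0.350877) = 0.324100 ≈ 0.3241.
Sp1–Sp3: 9/19 sites differ → p ≈ 0.473684, d = −0.75 ln(1 − 0.631579) = 0.748897 ≈ 0.7489.
Sp2–Sp3: 7/19 sites differ → p ≈ 0.368421, d = −0.75 ln(1 − 0.491228) = 0.506816 ≈ 0.5068.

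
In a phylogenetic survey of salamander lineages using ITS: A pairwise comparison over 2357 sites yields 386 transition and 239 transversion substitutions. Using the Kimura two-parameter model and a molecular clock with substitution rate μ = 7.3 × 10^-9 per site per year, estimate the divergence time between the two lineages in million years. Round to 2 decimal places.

P = 386/2357 ≈ 0.163768 and Q = 239/2357 ≈ 0.1014.
Under the Kimura two-parameter model, d = −½ ln(1 − 2P − Q) − ¼ ln(1 − 2Q).
1 − 2P − Q = 0.571064, giving −½ ln(0.571064) = 0.280127.
1 − 2Q = 0.7972, giving −¼ ln(0.7972) = 0.056662.
d = 0.280127 + 0.056662 = 0.336789.
Under a molecular clock d = 2μt, so t = d/(2μ) = 0.336789 / (2 × 7.3 × 10^-9) = 23.07 million years.

23.07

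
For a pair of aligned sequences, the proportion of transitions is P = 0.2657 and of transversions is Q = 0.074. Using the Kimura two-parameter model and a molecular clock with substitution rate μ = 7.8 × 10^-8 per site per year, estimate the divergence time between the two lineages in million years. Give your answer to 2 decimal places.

Under the Kimura two-parameter model, d = −½ ln(1 − 2P − Q) − ¼ ln(1 − 2Q).
1 − 2P − Q = 0.3946, giving −½ ln(0.3946) = 0.464941.
1 − 2Q = 0.852, giving −¼ ln(0.852) = 0.040042.
d = 0.464941 + 0.040042 = 0.504983.
Under a molecular clock d = 2μt, so t = d/(2μ) = 0.504983 / (2 × 7.8 × 10^-8) = 3.24 million years.

3.24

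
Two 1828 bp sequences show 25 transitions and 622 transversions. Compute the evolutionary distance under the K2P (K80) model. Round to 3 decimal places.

0.514

P = 25/1828 ≈ 0.013676 and Q = 622/1828 ≈ 0.340263.
Under the Kimura two-parameter model, d = −½ ln(1 − 2P − Q) − ¼ ln(1 − 2Q).
1 − 2P − Q = 0.632385, giving −½ ln(0.632385) = 0.229128.
1 − 2Q = 0.319474, giving −¼ ln(0.319474) = 0.285270.
d = 0.229128 + 0.285270 = 0.514398.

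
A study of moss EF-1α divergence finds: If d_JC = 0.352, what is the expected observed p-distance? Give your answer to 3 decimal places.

0.281

p = (3/4)(1 − e^(−4d/3)) = 0.75 × (1 − e^(-0.469333)) = 0.75 × (1 − 0.625419) = 0.280936.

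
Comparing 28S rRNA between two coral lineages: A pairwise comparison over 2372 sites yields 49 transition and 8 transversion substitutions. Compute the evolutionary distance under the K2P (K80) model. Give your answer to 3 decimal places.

P = 49/2372 ≈ 0.020658 and Q = 8/2372 ≈ 0.003373.
Under the Kimura two-parameter model, d = −½ ln(1 − 2P − Q) − ¼ ln(1 − 2Q).
1 − 2P − Q = 0.955311, giving −½ ln(0.955311) = 0.022859.
1 − 2Q = 0.993254, giving −¼ ln(0.993254) = 0.001692.
d = 0.022859 + 0.001692 = 0.024551.

0.025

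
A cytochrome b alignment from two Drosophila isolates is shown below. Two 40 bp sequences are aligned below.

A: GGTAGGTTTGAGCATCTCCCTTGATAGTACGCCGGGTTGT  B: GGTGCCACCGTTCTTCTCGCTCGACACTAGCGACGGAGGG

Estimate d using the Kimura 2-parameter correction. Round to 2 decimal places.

Of 40 sites, 5 differences are transitions and 16 are transversions, so P = 5/40 = 0.125 and Q = 16/40 = 0.4.
Under the Kimura two-parameter model, d = −½ ln(1 − 2P − Q) − ¼ ln(1 − 2Q).
1 − 2P − Q = 0.35, giving −½ ln(0.35) = 0.524911.
1 − 2Q = 0.2, giving −¼ ln(0.2) = 0.402359.
d = 0.524911 + 0.402359 = 0.927270.

0.93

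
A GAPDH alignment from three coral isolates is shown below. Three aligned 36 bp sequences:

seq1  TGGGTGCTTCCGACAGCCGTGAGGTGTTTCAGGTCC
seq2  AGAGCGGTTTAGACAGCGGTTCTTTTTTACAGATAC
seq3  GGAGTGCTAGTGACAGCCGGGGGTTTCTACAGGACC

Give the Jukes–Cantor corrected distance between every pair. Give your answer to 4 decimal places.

seq1–seq2: 15/36 sites differ → p ≈ 0.416667, d = −0.75 ln(1 − 0.555556) = 0.608198 ≈ 0.6082.
seq1–seq3: 12/36 sites differ → p ≈ 0.333333, d = −0.75 ln(1 − 0.444444) = 0.440839 ≈ 0.4408.
seq2–seq3: 15/36 sites differ → p ≈ 0.416667, d = −0.75 ln(1 − 0.555556) = 0.608198 ≈ 0.6082.

d(seq1,seq2) = 0.6082, d(seq1,seq3) = 0.4408, d(seq2,seq3) = 0.6082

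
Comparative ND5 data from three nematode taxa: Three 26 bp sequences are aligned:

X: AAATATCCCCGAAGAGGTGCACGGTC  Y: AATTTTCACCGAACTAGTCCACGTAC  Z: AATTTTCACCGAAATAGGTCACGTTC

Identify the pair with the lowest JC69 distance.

Y and Z

X–Y: 9/26 differ, p = 0.346, d = 0.464.
X–Z: 9/26 differ, p = 0.346, d = 0.464.
Y–Z: 4/26 differ, p = 0.154, d = 0.172.
The smallest distance is between Y and Z.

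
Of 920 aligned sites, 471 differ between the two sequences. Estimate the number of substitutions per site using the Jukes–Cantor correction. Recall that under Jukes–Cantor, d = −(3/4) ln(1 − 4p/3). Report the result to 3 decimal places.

p = 471/920 ≈ 0.511957.
d = −(3/4) ln(1 − 4p/3) = −0.75 ln(1 − 0.682609) = −0.75 ln(0.317391)
  = −0.75 × (-1.147621) = 0.860716 substitutions/site.

0.861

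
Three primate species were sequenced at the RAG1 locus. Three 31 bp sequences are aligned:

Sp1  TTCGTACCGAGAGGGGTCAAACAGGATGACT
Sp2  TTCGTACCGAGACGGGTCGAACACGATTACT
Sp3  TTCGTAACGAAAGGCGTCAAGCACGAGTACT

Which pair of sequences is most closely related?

Sp1–Sp2: 4/31 differ, p = 0.129, d = 0.142.
Sp1–Sp3: 7/31 differ, p = 0.226, d = 0.269.
Sp2–Sp3: 7/31 differ, p = 0.226, d = 0.269.
The smallest distance is between Sp1 and Sp2.

Sp1 and Sp2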